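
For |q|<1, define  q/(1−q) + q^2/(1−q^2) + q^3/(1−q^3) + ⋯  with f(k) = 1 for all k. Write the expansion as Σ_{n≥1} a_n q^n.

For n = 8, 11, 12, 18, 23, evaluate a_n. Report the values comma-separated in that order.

d|8:{8,4,2,1}  Σf=1+1+1+1=4
q^11  k|11↦f(k): 11:1 1:1  a_11=2
n=12: 1·12 2·6 3·4 4·3 6·2 12·1  f→[1+1+1+1+1+1]=6
n=18: 18·1 9·2 6·3 3·6 2·9 1·18  f→[1+1+1+1+1+1]=6
q^23  k|23↦f(k): 23:1 1:1  a_23=2

4, 2, 6, 6, 2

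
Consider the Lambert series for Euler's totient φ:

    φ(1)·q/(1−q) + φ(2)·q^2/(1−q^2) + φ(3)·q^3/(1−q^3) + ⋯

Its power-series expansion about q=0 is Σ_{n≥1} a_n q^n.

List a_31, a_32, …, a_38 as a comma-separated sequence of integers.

n=31: 1·31 31·1  φ→[1+30]=31
[q^32] φ(32)=16,φ(16)=8,φ(8)=4,φ(4)=2,φ(2)=1,φ(1)=1 ⇒ 32
[q^33] φ(1)=1,φ(3)=2,φ(11)=10,φ(33)=20 ⇒ 33
q^34  k|34↦φ(k): 34:16 17:16 2:1 1:1  a_34=34
d|35:{1,5,7,35}  Σφ=1+4+6+24=35
d|36:{1,2,3,4,6,9,12,18,36}  Σφ=1+1+2+2+2+6+4+6+12=36
[q^37] φ(37)=36,φ(1)=1 ⇒ 37
q^38  k|38↦φ(k): 38:18 19:18 2:1 1:1  a_38=38

31, 32, 33, 34, 35, 36, 37, 38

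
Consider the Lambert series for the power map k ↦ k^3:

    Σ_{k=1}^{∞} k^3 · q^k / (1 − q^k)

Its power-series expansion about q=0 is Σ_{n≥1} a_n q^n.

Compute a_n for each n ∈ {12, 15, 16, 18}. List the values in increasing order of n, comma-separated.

2044, 3528, 4681, 6813

q^12  k|12↦f(k): 12:1728 6:216 4:64 3:27 2:8 1:1  a_12=2044
[q^15] f(15)=3375,f(5)=125,f(3)=27,f(1)=1 ⇒ 3528
d|16:{1,2,4,8,16}  Σf=1+8+64+512+4096=4681
n=18: 1·18 2·9 3·6 6·3 9·2 18·1  f→[1+8+27+216+729+5832]=6813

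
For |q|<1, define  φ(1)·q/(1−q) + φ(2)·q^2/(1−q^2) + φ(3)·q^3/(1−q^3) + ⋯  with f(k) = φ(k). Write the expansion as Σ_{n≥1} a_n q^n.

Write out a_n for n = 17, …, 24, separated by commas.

n=17: 1·17 17·1  φ→[1+16]=17
[q^18] φ(18)=6,φ(9)=6,φ(6)=2,φ(3)=2,φ(2)=1,φ(1)=1 ⇒ 18
[q^19] φ(19)=18,φ(1)=1 ⇒ 19
n=20: 20·1 10·2 5·4 4·5 2·10 1·20  φ→[8+4+4+2+1+1]=20
n=21: 1·21 3·7 7·3 21·1  φ→[1+2+6+12]=21
q^22  k|22↦φ(k): 22:10 11:10 2:1 1:1  a_22=22
n=23: 1·23 23·1  φ→[1+22]=23
[q^24] φ(24)=8,φ(12)=4,φ(8)=4,φ(6)=2,φ(4)=2,φ(3)=2,φ(2)=1,φ(1)=1 ⇒ 24

17, 18, 19, 20, 21, 22, 23, 24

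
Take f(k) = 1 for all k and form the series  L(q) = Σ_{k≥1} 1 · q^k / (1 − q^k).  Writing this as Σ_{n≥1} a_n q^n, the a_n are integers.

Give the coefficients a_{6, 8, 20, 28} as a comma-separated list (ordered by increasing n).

4, 4, 6, 6

q^6  k|6↦f(k): 1:1 2:1 3:1 6:1  a_6=4
[q^8] f(1)=1,f(2)=1,f(4)=1,f(8)=1 ⇒ 4
q^20  k|20↦f(k): 20:1 10:1 5:1 4:1 2:1 1:1  a_20=6
q^28  k|28↦f(k): 28:1 14:1 7:1 4:1 2:1 1:1  a_28=6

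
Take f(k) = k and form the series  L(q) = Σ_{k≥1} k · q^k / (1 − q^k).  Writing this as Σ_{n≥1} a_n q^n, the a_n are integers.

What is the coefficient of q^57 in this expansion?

q^57  k|57↦f(k): 57:57 19:19 3:3 1:1  a_57=80

a_57 = 80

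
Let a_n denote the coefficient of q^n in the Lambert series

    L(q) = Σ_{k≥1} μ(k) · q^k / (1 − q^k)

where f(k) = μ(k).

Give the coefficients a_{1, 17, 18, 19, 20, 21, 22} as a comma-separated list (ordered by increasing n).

1, 0, 0, 0, 0, 0, 0

n=1: 1·1  μ→[1]=1
n=17: 1·17 17·1  μ→[1+(-1)]=0
n=18: 1·18 2·9 3·6 6·3 9·2 18·1  μ→[1+(-1)+(-1)+1+0+0]=0
[q^19] μ(19)=-1,μ(1)=1 ⇒ 0
[q^20] μ(1)=1,μ(2)=-1,μ(4)=0,μ(5)=-1,μ(10)=1,μ(20)=0 ⇒ 0
d|21:{1,3,7,21}  Σμ=1+(-1)+(-1)+1=0
q^22  k|22↦μ(k): 1:1 2:-1 11:-1 22:1  a_22=0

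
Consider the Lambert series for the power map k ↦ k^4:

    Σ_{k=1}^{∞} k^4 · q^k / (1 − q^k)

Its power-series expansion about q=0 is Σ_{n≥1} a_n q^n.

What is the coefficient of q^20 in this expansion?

n=20: 1·20 2·10 4·5 5·4 10·2 20·1  f→[1+16+256+625+10000+160000]=170898

a_20 = 170898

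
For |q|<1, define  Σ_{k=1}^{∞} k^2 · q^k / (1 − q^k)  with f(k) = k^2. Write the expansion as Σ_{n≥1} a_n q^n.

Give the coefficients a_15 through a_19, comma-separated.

260, 341, 290, 455, 362

n=15: 1·15 3·5 5·3 15·1  f→[1+9+25+225]=260
[q^16] f(16)=256,f(8)=64,f(4)=16,f(2)=4,f(1)=1 ⇒ 341
[q^17] f(17)=289,f(1)=1 ⇒ 290
d|18:{18,9,6,3,2,1}  Σf=324+81+36+9+4+1=455
[q^19] f(1)=1,f(19)=361 ⇒ 362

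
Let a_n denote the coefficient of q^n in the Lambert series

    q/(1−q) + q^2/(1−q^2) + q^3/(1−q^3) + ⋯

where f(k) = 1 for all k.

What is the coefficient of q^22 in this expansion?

a_22 = 4

q^22  k|22↦f(k): 1:1 2:1 11:1 22:1  a_22=4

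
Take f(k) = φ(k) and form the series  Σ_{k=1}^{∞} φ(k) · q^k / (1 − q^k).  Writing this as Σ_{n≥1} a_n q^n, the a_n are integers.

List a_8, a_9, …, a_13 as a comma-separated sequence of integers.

[q^8] φ(1)=1,φ(2)=1,φ(4)=2,φ(8)=4 ⇒ 8
n=9: 1·9 3·3 9·1  φ→[1+2+6]=9
n=10: 1·10 2·5 5·2 10·1  φ→[1+1+4+4]=10
[q^11] φ(11)=10,φ(1)=1 ⇒ 11
[q^12] φ(12)=4,φ(6)=2,φ(4)=2,φ(3)=2,φ(2)=1,φ(1)=1 ⇒ 12
q^13  k|13↦φ(k): 1:1 13:12  a_13=13

8, 9, 10, 11, 12, 13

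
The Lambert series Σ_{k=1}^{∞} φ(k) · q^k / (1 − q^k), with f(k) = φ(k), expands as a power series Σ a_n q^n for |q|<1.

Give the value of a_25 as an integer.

q^25  k|25↦φ(k): 25:20 5:4 1:1  a_25=25

a_25 = 25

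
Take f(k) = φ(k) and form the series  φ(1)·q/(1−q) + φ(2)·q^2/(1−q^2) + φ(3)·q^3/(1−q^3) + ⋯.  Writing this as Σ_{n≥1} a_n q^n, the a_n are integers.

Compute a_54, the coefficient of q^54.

[q^54] φ(1)=1,φ(2)=1,φ(3)=2,φ(6)=2,φ(9)=6,φ(18)=6,φ(27)=18,φ(54)=18 ⇒ 54

a_54 = 54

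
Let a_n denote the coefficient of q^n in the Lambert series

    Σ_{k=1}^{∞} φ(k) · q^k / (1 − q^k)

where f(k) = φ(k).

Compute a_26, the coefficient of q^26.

d|26:{26,13,2,1}  Σφ=12+12+1+1=26

a_26 = 26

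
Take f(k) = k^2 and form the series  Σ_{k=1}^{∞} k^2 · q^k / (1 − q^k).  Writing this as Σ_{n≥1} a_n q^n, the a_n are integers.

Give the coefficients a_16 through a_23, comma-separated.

341, 290, 455, 362, 546, 500, 610, 530

q^16  k|16↦f(k): 16:256 8:64 4:16 2:4 1:1  a_16=341
d|17:{1,17}  Σf=1+289=290
[q^18] f(1)=1,f(2)=4,f(3)=9,f(6)=36,f(9)=81,f(18)=324 ⇒ 455
[q^19] f(19)=361,f(1)=1 ⇒ 362
d|20:{1,2,4,5,10,20}  Σf=1+4+16+25+100+400=546
d|21:{1,3,7,21}  Σf=1+9+49+441=500
q^22  k|22↦f(k): 22:484 11:121 2:4 1:1  a_22=610
d|23:{23,1}  Σf=529+1=530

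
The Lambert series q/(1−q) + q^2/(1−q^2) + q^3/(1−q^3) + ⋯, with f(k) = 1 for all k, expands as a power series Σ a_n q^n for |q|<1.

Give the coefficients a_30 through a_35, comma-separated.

8, 2, 6, 4, 4, 4

q^30  k|30↦f(k): 30:1 15:1 10:1 6:1 5:1 3:1 2:1 1:1  a_30=8
q^31  k|31↦f(k): 1:1 31:1  a_31=2
d|32:{32,16,8,4,2,1}  Σf=1+1+1+1+1+1=6
n=33: 33·1 11·3 3·11 1·33  f→[1+1+1+1]=4
d|34:{1,2,17,34}  Σf=1+1+1+1=4
[q^35] f(1)=1,f(5)=1,f(7)=1,f(35)=1 ⇒ 4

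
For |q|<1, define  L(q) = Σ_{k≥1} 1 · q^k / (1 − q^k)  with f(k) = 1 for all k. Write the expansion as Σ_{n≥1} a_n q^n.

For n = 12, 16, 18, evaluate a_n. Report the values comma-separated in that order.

n=12: 12·1 6·2 4·3 3·4 2·6 1·12  f→[1+1+1+1+1+1]=6
n=16: 1·16 2·8 4·4 8·2 16·1  f→[1+1+1+1+1]=5
n=18: 18·1 9·2 6·3 3·6 2·9 1·18  f→[1+1+1+1+1+1]=6

6, 5, 6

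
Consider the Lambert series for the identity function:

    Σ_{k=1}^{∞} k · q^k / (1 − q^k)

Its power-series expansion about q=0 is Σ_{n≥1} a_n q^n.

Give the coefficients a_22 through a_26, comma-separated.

36, 24, 60, 31, 42

[q^22] f(22)=22,f(11)=11,f(2)=2,f(1)=1 ⇒ 36
[q^23] f(23)=23,f(1)=1 ⇒ 24
q^24  k|24↦f(k): 1:1 2:2 3:3 4:4 6:6 8:8 12:12 24:24  a_24=60
n=25: 1·25 5·5 25·1  f→[1+5+25]=31
q^26  k|26↦f(k): 1:1 2:2 13:13 26:26  a_26=42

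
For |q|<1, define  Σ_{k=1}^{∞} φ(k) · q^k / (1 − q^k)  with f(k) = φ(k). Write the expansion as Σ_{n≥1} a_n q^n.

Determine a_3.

n=3: 1·3 3·1  φ→[1+2]=3

a_3 = 3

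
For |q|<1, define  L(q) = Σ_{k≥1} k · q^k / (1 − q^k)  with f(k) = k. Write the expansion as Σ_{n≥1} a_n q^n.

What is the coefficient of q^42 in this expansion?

n=42: 42·1 21·2 14·3 7·6 6·7 3·14 2·21 1·42  f→[42+21+14+7+6+3+2+1]=96

a_42 = 96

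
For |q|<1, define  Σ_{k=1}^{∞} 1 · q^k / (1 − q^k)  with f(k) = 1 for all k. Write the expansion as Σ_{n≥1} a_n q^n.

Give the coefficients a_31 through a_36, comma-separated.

2, 6, 4, 4, 4, 9

n=31: 31·1 1·31  f→[1+1]=2
q^32  k|32↦f(k): 1:1 2:1 4:1 8:1 16:1 32:1  a_32=6
q^33  k|33↦f(k): 1:1 3:1 11:1 33:1  a_33=4
d|34:{34,17,2,1}  Σf=1+1+1+1=4
n=35: 1·35 5·7 7·5 35·1  f→[1+1+1+1]=4
d|36:{36,18,12,9,6,4,3,2,1}  Σf=1+1+1+1+1+1+1+1+1=9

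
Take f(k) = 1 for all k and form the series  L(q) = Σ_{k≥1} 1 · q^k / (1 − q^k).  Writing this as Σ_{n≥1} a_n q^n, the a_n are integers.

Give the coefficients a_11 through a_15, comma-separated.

[q^11] f(1)=1,f(11)=1 ⇒ 2
n=12: 1·12 2·6 3·4 4·3 6·2 12·1  f→[1+1+1+1+1+1]=6
q^13  k|13↦f(k): 13:1 1:1  a_13=2
[q^14] f(14)=1,f(7)=1,f(2)=1,f(1)=1 ⇒ 4
q^15  k|15↦f(k): 1:1 3:1 5:1 15:1  a_15=4

2, 6, 2, 4, 4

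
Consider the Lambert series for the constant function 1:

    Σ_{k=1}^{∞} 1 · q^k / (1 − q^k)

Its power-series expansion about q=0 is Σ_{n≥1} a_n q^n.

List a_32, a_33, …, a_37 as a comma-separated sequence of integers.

6, 4, 4, 4, 9, 2

d|32:{32,16,8,4,2,1}  Σf=1+1+1+1+1+1=6
q^33  k|33↦f(k): 33:1 11:1 3:1 1:1  a_33=4
[q^34] f(1)=1,f(2)=1,f(17)=1,f(34)=1 ⇒ 4
q^35  k|35↦f(k): 1:1 5:1 7:1 35:1  a_35=4
d|36:{36,18,12,9,6,4,3,2,1}  Σf=1+1+1+1+1+1+1+1+1=9
q^37  k|37↦f(k): 1:1 37:1  a_37=2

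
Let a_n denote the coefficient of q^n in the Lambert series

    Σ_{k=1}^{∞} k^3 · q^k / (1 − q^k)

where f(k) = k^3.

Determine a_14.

d|14:{1,2,7,14}  Σf=1+8+343+2744=3096

a_14 = 3096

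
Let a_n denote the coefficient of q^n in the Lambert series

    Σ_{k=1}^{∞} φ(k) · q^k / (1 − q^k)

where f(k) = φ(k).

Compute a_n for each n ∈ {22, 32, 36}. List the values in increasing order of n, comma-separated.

[q^22] φ(22)=10,φ(11)=10,φ(2)=1,φ(1)=1 ⇒ 22
[q^32] φ(32)=16,φ(16)=8,φ(8)=4,φ(4)=2,φ(2)=1,φ(1)=1 ⇒ 32
[q^36] φ(1)=1,φ(2)=1,φ(3)=2,φ(4)=2,φ(6)=2,φ(9)=6,φ(12)=4,φ(18)=6,φ(36)=12 ⇒ 36

22, 32, 36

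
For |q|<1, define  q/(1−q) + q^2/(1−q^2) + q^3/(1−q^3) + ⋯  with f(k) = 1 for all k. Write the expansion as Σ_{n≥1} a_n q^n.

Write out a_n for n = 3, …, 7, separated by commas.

2, 3, 2, 4, 2

n=3: 3·1 1·3  f→[1+1]=2
[q^4] f(1)=1,f(2)=1,f(4)=1 ⇒ 3
d|5:{1,5}  Σf=1+1=2
n=6: 6·1 3·2 2·3 1·6  f→[1+1+1+1]=4
q^7  k|7↦f(k): 1:1 7:1  a_7=2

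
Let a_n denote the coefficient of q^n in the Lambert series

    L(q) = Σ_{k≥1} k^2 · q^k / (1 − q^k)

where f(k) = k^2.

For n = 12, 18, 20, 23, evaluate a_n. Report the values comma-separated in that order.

210, 455, 546, 530

q^12  k|12↦f(k): 1:1 2:4 3:9 4:16 6:36 12:144  a_12=210
q^18  k|18↦f(k): 1:1 2:4 3:9 6:36 9:81 18:324  a_18=455
d|20:{20,10,5,4,2,1}  Σf=400+100+25+16+4+1=546
d|23:{1,23}  Σf=1+529=530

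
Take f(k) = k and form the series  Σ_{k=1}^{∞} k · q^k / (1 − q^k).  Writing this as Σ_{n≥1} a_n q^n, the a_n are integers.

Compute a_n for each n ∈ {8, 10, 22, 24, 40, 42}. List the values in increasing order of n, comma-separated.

[q^8] f(8)=8,f(4)=4,f(2)=2,f(1)=1 ⇒ 15
d|10:{10,5,2,1}  Σf=10+5+2+1=18
d|22:{22,11,2,1}  Σf=22+11+2+1=36
d|24:{24,12,8,6,4,3,2,1}  Σf=24+12+8+6+4+3+2+1=60
d|40:{1,2,4,5,8,10,20,40}  Σf=1+2+4+5+8+10+20+40=90
[q^42] f(42)=42,f(21)=21,f(14)=14,f(7)=7,f(6)=6,f(3)=3,f(2)=2,f(1)=1 ⇒ 96

15, 18, 36, 60, 90, 96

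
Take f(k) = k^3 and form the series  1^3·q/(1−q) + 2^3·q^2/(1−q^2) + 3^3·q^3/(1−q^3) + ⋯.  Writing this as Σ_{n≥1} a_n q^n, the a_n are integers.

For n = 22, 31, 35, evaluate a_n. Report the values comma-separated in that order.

q^22  k|22↦f(k): 1:1 2:8 11:1331 22:10648  a_22=11988
n=31: 1·31 31·1  f→[1+29791]=29792
d|35:{35,7,5,1}  Σf=42875+343+125+1=43344

11988, 29792, 43344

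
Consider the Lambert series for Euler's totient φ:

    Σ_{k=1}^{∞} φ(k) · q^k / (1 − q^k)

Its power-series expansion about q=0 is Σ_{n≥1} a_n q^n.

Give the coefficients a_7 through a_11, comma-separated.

n=7: 1·7 7·1  φ→[1+6]=7
q^8  k|8↦φ(k): 1:1 2:1 4:2 8:4  a_8=8
q^9  k|9↦φ(k): 9:6 3:2 1:1  a_9=9
q^10  k|10↦φ(k): 1:1 2:1 5:4 10:4  a_10=10
n=11: 1·11 11·1  φ→[1+10]=11

7, 8, 9, 10, 11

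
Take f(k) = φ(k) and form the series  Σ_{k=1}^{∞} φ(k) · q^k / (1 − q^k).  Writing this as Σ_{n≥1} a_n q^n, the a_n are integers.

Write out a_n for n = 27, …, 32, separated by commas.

[q^27] φ(1)=1,φ(3)=2,φ(9)=6,φ(27)=18 ⇒ 27
q^28  k|28↦φ(k): 1:1 2:1 4:2 7:6 14:6 28:12  a_28=28
q^29  k|29↦φ(k): 1:1 29:28  a_29=29
[q^30] φ(30)=8,φ(15)=8,φ(10)=4,φ(6)=2,φ(5)=4,φ(3)=2,φ(2)=1,φ(1)=1 ⇒ 30
n=31: 31·1 1·31  φ→[30+1]=31
q^32  k|32↦φ(k): 32:16 16:8 8:4 4:2 2:1 1:1  a_32=32

27, 28, 29, 30, 31, 32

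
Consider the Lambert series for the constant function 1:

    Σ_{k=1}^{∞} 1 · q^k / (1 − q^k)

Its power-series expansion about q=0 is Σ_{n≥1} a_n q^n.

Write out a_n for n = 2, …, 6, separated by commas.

d|2:{2,1}  Σf=1+1=2
d|3:{3,1}  Σf=1+1=2
n=4: 4·1 2·2 1·4  f→[1+1+1]=3
q^5  k|5↦f(k): 5:1 1:1  a_5=2
d|6:{1,2,3,6}  Σf=1+1+1+1=4

2, 2, 3, 2, 4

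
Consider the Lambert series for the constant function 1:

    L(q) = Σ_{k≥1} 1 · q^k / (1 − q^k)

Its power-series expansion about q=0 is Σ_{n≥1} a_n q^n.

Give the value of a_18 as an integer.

[q^18] f(18)=1,f(9)=1,f(6)=1,f(3)=1,f(2)=1,f(1)=1 ⇒ 6

a_18 = 6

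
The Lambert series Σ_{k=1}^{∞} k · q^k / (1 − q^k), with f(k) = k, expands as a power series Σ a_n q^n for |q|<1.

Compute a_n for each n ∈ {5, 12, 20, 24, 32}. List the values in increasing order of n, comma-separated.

d|5:{5,1}  Σf=5+1=6
q^12  k|12↦f(k): 12:12 6:6 4:4 3:3 2:2 1:1  a_12=28
n=20: 1·20 2·10 4·5 5·4 10·2 20·1  f→[1+2+4+5+10+20]=42
d|24:{24,12,8,6,4,3,2,1}  Σf=24+12+8+6+4+3+2+1=60
q^32  k|32↦f(k): 32:32 16:16 8:8 4:4 2:2 1:1  a_32=63

6, 28, 42, 60, 63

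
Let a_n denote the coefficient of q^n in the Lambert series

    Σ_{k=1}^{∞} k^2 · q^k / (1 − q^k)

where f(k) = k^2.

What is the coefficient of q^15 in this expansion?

q^15  k|15↦f(k): 15:225 5:25 3:9 1:1  a_15=260

a_15 = 260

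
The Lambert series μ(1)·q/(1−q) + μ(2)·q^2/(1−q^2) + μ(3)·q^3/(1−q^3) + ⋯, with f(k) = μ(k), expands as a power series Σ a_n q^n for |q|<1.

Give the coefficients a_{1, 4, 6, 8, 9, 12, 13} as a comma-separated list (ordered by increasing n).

1, 0, 0, 0, 0, 0, 0

n=1: 1·1  μ→[1]=1
[q^4] μ(4)=0,μ(2)=-1,μ(1)=1 ⇒ 0
d|6:{6,3,2,1}  Σμ=1+(-1)+(-1)+1=0
d|8:{8,4,2,1}  Σμ=0+0+(-1)+1=0
d|9:{1,3,9}  Σμ=1+(-1)+0=0
d|12:{1,2,3,4,6,12}  Σμ=1+(-1)+(-1)+0+1+0=0
q^13  k|13↦μ(k): 1:1 13:-1  a_13=0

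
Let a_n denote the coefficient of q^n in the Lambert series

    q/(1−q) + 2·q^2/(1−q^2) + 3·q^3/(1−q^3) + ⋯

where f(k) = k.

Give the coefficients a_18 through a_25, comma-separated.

n=18: 1·18 2·9 3·6 6·3 9·2 18·1  f→[1+2+3+6+9+18]=39
d|19:{1,19}  Σf=1+19=20
d|20:{20,10,5,4,2,1}  Σf=20+10+5+4+2+1=42
n=21: 21·1 7·3 3·7 1·21  f→[21+7+3+1]=32
[q^22] f(22)=22,f(11)=11,f(2)=2,f(1)=1 ⇒ 36
n=23: 23·1 1·23  f→[23+1]=24
[q^24] f(1)=1,f(2)=2,f(3)=3,f(4)=4,f(6)=6,f(8)=8,f(12)=12,f(24)=24 ⇒ 60
q^25  k|25↦f(k): 1:1 5:5 25:25  a_25=31

39, 20, 42, 32, 36, 24, 60, 31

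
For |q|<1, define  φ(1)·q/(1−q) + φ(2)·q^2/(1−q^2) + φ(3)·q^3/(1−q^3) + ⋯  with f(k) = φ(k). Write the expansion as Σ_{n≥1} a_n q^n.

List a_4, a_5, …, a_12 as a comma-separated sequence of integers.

[q^4] φ(4)=2,φ(2)=1,φ(1)=1 ⇒ 4
n=5: 5·1 1·5  φ→[4+1]=5
n=6: 6·1 3·2 2·3 1·6  φ→[2+2+1+1]=6
[q^7] φ(1)=1,φ(7)=6 ⇒ 7
[q^8] φ(8)=4,φ(4)=2,φ(2)=1,φ(1)=1 ⇒ 8
q^9  k|9↦φ(k): 1:1 3:2 9:6  a_9=9
n=10: 10·1 5·2 2·5 1·10  φ→[4+4+1+1]=10
d|11:{1,11}  Σφ=1+10=11
q^12  k|12↦φ(k): 12:4 6:2 4:2 3:2 2:1 1:1  a_12=12

4, 5, 6, 7, 8, 9, 10, 11, 12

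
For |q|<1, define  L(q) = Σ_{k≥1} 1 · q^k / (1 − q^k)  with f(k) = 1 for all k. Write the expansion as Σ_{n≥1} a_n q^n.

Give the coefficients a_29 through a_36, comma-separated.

[q^29] f(29)=1,f(1)=1 ⇒ 2
d|30:{30,15,10,6,5,3,2,1}  Σf=1+1+1+1+1+1+1+1=8
q^31  k|31↦f(k): 1:1 31:1  a_31=2
q^32  k|32↦f(k): 32:1 16:1 8:1 4:1 2:1 1:1  a_32=6
[q^33] f(33)=1,f(11)=1,f(3)=1,f(1)=1 ⇒ 4
d|34:{1,2,17,34}  Σf=1+1+1+1=4
d|35:{1,5,7,35}  Σf=1+1+1+1=4
q^36  k|36↦f(k): 36:1 18:1 12:1 9:1 6:1 4:1 3:1 2:1 1:1  a_36=9

2, 8, 2, 6, 4, 4, 4, 9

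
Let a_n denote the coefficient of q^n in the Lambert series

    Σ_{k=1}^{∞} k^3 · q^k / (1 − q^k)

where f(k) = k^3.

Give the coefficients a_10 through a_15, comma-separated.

d|10:{1,2,5,10}  Σf=1+8+125+1000=1134
[q^11] f(11)=1331,f(1)=1 ⇒ 1332
q^12  k|12↦f(k): 12:1728 6:216 4:64 3:27 2:8 1:1  a_12=2044
n=13: 13·1 1·13  f→[2197+1]=2198
d|14:{14,7,2,1}  Σf=2744+343+8+1=3096
d|15:{1,3,5,15}  Σf=1+27+125+3375=3528

1134, 1332, 2044, 2198, 3096, 3528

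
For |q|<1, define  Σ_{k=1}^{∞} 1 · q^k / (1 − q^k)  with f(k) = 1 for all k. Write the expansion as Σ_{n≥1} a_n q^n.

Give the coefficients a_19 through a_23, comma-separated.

2, 6, 4, 4, 2

n=19: 19·1 1·19  f→[1+1]=2
q^20  k|20↦f(k): 20:1 10:1 5:1 4:1 2:1 1:1  a_20=6
q^21  k|21↦f(k): 1:1 3:1 7:1 21:1  a_21=4
n=22: 1·22 2·11 11·2 22·1  f→[1+1+1+1]=4
[q^23] f(1)=1,f(23)=1 ⇒ 2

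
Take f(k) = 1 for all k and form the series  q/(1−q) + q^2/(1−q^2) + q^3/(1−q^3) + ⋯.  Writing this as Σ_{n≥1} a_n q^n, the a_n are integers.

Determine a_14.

d|14:{14,7,2,1}  Σf=1+1+1+1=4

a_14 = 4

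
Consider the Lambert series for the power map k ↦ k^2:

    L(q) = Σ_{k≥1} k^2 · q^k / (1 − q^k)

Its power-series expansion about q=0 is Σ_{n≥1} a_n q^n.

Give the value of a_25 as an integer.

[q^25] f(1)=1,f(5)=25,f(25)=625 ⇒ 651

a_25 = 651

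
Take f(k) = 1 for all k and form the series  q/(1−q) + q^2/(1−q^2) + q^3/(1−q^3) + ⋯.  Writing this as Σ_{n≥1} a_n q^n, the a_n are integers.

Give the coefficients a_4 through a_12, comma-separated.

3, 2, 4, 2, 4, 3, 4, 2, 6

[q^4] f(1)=1,f(2)=1,f(4)=1 ⇒ 3
n=5: 5·1 1·5  f→[1+1]=2
d|6:{6,3,2,1}  Σf=1+1+1+1=4
[q^7] f(7)=1,f(1)=1 ⇒ 2
q^8  k|8↦f(k): 1:1 2:1 4:1 8:1  a_8=4
d|9:{9,3,1}  Σf=1+1+1=3
n=10: 10·1 5·2 2·5 1·10  f→[1+1+1+1]=4
d|11:{1,11}  Σf=1+1=2
q^12  k|12↦f(k): 1:1 2:1 3:1 4:1 6:1 12:1  a_12=6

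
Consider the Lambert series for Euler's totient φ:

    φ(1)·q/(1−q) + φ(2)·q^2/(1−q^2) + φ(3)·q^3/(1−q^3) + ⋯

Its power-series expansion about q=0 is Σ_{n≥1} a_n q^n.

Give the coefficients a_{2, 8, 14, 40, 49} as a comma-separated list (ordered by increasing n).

q^2  k|2↦φ(k): 2:1 1:1  a_2=2
n=8: 8·1 4·2 2·4 1·8  φ→[4+2+1+1]=8
[q^14] φ(1)=1,φ(2)=1,φ(7)=6,φ(14)=6 ⇒ 14
d|40:{40,20,10,8,5,4,2,1}  Σφ=16+8+4+4+4+2+1+1=40
d|49:{49,7,1}  Σφ=42+6+1=49

2, 8, 14, 40, 49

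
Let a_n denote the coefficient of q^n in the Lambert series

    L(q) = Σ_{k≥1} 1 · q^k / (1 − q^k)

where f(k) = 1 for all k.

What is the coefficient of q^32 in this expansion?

n=32: 1·32 2·16 4·8 8·4 16·2 32·1  f→[1+1+1+1+1+1]=6

a_32 = 6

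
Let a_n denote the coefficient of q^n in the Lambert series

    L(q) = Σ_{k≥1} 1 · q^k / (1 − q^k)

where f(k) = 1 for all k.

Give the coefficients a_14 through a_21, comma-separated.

[q^14] f(1)=1,f(2)=1,f(7)=1,f(14)=1 ⇒ 4
n=15: 15·1 5·3 3·5 1·15  f→[1+1+1+1]=4
q^16  k|16↦f(k): 16:1 8:1 4:1 2:1 1:1  a_16=5
n=17: 1·17 17·1  f→[1+1]=2
q^18  k|18↦f(k): 1:1 2:1 3:1 6:1 9:1 18:1  a_18=6
q^19  k|19↦f(k): 1:1 19:1  a_19=2
[q^20] f(1)=1,f(2)=1,f(4)=1,f(5)=1,f(10)=1,f(20)=1 ⇒ 6
[q^21] f(1)=1,f(3)=1,f(7)=1,f(21)=1 ⇒ 4

4, 4, 5, 2, 6, 2, 6, 4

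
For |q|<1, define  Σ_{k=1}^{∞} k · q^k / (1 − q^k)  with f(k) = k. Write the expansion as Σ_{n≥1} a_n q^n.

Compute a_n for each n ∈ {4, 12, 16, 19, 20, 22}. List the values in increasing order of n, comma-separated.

7, 28, 31, 20, 42, 36

q^4  k|4↦f(k): 4:4 2:2 1:1  a_4=7
n=12: 12·1 6·2 4·3 3·4 2·6 1·12  f→[12+6+4+3+2+1]=28
n=16: 1·16 2·8 4·4 8·2 16·1  f→[1+2+4+8+16]=31
q^19  k|19↦f(k): 19:19 1:1  a_19=20
d|20:{20,10,5,4,2,1}  Σf=20+10+5+4+2+1=42
d|22:{1,2,11,22}  Σf=1+2+11+22=36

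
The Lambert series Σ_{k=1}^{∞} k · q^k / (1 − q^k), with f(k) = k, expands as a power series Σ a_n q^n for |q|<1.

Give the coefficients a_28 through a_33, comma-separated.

56, 30, 72, 32, 63, 48

d|28:{28,14,7,4,2,1}  Σf=28+14+7+4+2+1=56
[q^29] f(29)=29,f(1)=1 ⇒ 30
q^30  k|30↦f(k): 30:30 15:15 10:10 6:6 5:5 3:3 2:2 1:1  a_30=72
[q^31] f(31)=31,f(1)=1 ⇒ 32
n=32: 1·32 2·16 4·8 8·4 16·2 32·1  f→[1+2+4+8+16+32]=63
[q^33] f(1)=1,f(3)=3,f(11)=11,f(33)=33 ⇒ 48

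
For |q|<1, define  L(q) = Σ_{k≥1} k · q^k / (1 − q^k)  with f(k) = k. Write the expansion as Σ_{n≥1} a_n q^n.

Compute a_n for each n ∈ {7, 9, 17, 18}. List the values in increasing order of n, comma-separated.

8, 13, 18, 39

n=7: 7·1 1·7  f→[7+1]=8
d|9:{9,3,1}  Σf=9+3+1=13
n=17: 1·17 17·1  f→[1+17]=18
d|18:{1,2,3,6,9,18}  Σf=1+2+3+6+9+18=39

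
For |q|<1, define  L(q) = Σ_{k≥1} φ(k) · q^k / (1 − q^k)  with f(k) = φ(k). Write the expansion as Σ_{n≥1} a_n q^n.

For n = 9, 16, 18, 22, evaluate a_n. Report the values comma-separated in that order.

q^9  k|9↦φ(k): 9:6 3:2 1:1  a_9=9
q^16  k|16↦φ(k): 1:1 2:1 4:2 8:4 16:8  a_16=16
q^18  k|18↦φ(k): 18:6 9:6 6:2 3:2 2:1 1:1  a_18=18
q^22  k|22↦φ(k): 1:1 2:1 11:10 22:10  a_22=22

9, 16, 18, 22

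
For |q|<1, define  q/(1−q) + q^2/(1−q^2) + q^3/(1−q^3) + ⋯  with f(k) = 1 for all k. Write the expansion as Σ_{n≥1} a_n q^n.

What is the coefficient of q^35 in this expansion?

[q^35] f(35)=1,f(7)=1,f(5)=1,f(1)=1 ⇒ 4

a_35 = 4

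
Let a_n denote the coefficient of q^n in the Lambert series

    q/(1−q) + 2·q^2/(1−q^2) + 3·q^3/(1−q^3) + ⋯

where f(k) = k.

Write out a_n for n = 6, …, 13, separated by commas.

n=6: 6·1 3·2 2·3 1·6  f→[6+3+2+1]=12
q^7  k|7↦f(k): 7:7 1:1  a_7=8
d|8:{8,4,2,1}  Σf=8+4+2+1=15
q^9  k|9↦f(k): 1:1 3:3 9:9  a_9=13
d|10:{10,5,2,1}  Σf=10+5+2+1=18
d|11:{11,1}  Σf=11+1=12
d|12:{1,2,3,4,6,12}  Σf=1+2+3+4+6+12=28
d|13:{13,1}  Σf=13+1=14

12, 8, 15, 13, 18, 12, 28, 14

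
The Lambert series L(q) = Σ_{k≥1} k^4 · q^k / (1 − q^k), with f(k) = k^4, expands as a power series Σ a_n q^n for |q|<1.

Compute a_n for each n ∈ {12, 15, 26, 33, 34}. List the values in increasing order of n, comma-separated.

d|12:{1,2,3,4,6,12}  Σf=1+16+81+256+1296+20736=22386
n=15: 1·15 3·5 5·3 15·1  f→[1+81+625+50625]=51332
[q^26] f(26)=456976,f(13)=28561,f(2)=16,f(1)=1 ⇒ 485554
q^33  k|33↦f(k): 33:1185921 11:14641 3:81 1:1  a_33=1200644
d|34:{34,17,2,1}  Σf=1336336+83521+16+1=1419874

22386, 51332, 485554, 1200644, 1419874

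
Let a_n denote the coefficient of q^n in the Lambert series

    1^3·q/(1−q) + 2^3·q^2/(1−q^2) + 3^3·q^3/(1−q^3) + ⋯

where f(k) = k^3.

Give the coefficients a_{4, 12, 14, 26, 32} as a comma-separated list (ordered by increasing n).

q^4  k|4↦f(k): 1:1 2:8 4:64  a_4=73
q^12  k|12↦f(k): 12:1728 6:216 4:64 3:27 2:8 1:1  a_12=2044
[q^14] f(14)=2744,f(7)=343,f(2)=8,f(1)=1 ⇒ 3096
q^26  k|26↦f(k): 26:17576 13:2197 2:8 1:1  a_26=19782
q^32  k|32↦f(k): 1:1 2:8 4:64 8:512 16:4096 32:32768  a_32=37449

73, 2044, 3096, 19782, 37449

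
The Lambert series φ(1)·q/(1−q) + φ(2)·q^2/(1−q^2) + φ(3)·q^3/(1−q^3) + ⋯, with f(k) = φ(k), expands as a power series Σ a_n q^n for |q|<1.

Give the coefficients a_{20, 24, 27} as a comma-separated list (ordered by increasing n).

d|20:{20,10,5,4,2,1}  Σφ=8+4+4+2+1+1=20
q^24  k|24↦φ(k): 24:8 12:4 8:4 6:2 4:2 3:2 2:1 1:1  a_24=24
d|27:{1,3,9,27}  Σφ=1+2+6+18=27

20, 24, 27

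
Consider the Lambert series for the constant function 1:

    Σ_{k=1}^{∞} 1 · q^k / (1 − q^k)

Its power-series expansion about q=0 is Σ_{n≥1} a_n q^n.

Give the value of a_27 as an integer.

a_27 = 4

d|27:{27,9,3,1}  Σf=1+1+1+1=4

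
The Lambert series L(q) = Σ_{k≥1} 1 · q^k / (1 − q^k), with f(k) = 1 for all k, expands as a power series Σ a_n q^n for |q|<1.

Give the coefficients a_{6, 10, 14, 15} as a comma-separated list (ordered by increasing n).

q^6  k|6↦f(k): 6:1 3:1 2:1 1:1  a_6=4
q^10  k|10↦f(k): 10:1 5:1 2:1 1:1  a_10=4
q^14  k|14↦f(k): 1:1 2:1 7:1 14:1  a_14=4
[q^15] f(1)=1,f(3)=1,f(5)=1,f(15)=1 ⇒ 4

4, 4, 4, 4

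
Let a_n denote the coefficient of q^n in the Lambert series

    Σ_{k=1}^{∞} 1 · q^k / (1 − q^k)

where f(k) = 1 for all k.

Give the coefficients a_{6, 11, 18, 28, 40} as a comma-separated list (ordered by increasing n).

n=6: 1·6 2·3 3·2 6·1  f→[1+1+1+1]=4
[q^11] f(11)=1,f(1)=1 ⇒ 2
q^18  k|18↦f(k): 18:1 9:1 6:1 3:1 2:1 1:1  a_18=6
[q^28] f(1)=1,f(2)=1,f(4)=1,f(7)=1,f(14)=1,f(28)=1 ⇒ 6
n=40: 40·1 20·2 10·4 8·5 5·8 4·10 2·20 1·40  f→[1+1+1+1+1+1+1+1]=8

4, 2, 6, 6, 8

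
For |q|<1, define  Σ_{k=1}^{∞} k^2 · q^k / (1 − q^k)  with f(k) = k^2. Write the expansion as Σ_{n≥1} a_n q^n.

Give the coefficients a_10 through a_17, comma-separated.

q^10  k|10↦f(k): 1:1 2:4 5:25 10:100  a_10=130
q^11  k|11↦f(k): 1:1 11:121  a_11=122
q^12  k|12↦f(k): 12:144 6:36 4:16 3:9 2:4 1:1  a_12=210
[q^13] f(13)=169,f(1)=1 ⇒ 170
q^14  k|14↦f(k): 1:1 2:4 7:49 14:196  a_14=250
n=15: 1·15 3·5 5·3 15·1  f→[1+9+25+225]=260
d|16:{16,8,4,2,1}  Σf=256+64+16+4+1=341
n=17: 17·1 1·17  f→[289+1]=290

130, 122, 210, 170, 250, 260, 341, 290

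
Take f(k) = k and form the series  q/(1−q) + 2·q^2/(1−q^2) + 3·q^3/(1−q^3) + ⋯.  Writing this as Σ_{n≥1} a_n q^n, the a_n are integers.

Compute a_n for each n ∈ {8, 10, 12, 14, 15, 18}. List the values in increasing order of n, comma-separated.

15, 18, 28, 24, 24, 39

n=8: 8·1 4·2 2·4 1·8  f→[8+4+2+1]=15
[q^10] f(10)=10,f(5)=5,f(2)=2,f(1)=1 ⇒ 18
d|12:{1,2,3,4,6,12}  Σf=1+2+3+4+6+12=28
d|14:{14,7,2,1}  Σf=14+7+2+1=24
[q^15] f(15)=15,f(5)=5,f(3)=3,f(1)=1 ⇒ 24
q^18  k|18↦f(k): 18:18 9:9 6:6 3:3 2:2 1:1  a_18=39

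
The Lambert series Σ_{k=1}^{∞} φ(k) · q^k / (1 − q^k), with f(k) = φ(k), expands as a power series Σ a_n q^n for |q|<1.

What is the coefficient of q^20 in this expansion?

[q^20] φ(1)=1,φ(2)=1,φ(4)=2,φ(5)=4,φ(10)=4,φ(20)=8 ⇒ 20

a_20 = 20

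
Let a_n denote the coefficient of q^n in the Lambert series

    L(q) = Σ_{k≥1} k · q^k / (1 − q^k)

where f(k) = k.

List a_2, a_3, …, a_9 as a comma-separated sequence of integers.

d|2:{1,2}  Σf=1+2=3
q^3  k|3↦f(k): 1:1 3:3  a_3=4
n=4: 4·1 2·2 1·4  f→[4+2+1]=7
[q^5] f(1)=1,f(5)=5 ⇒ 6
[q^6] f(1)=1,f(2)=2,f(3)=3,f(6)=6 ⇒ 12
[q^7] f(1)=1,f(7)=7 ⇒ 8
n=8: 8·1 4·2 2·4 1·8  f→[8+4+2+1]=15
q^9  k|9↦f(k): 9:9 3:3 1:1  a_9=13

3, 4, 7, 6, 12, 8, 15, 13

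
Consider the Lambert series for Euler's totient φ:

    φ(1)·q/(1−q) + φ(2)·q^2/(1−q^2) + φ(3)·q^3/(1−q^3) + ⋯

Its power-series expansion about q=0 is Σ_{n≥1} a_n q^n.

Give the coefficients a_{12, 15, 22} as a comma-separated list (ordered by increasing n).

[q^12] φ(12)=4,φ(6)=2,φ(4)=2,φ(3)=2,φ(2)=1,φ(1)=1 ⇒ 12
q^15  k|15↦φ(k): 15:8 5:4 3:2 1:1  a_15=15
[q^22] φ(22)=10,φ(11)=10,φ(2)=1,φ(1)=1 ⇒ 22

12, 15, 22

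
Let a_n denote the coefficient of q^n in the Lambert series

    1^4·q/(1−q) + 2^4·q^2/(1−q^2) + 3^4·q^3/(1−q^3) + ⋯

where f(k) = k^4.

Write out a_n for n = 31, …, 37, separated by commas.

[q^31] f(1)=1,f(31)=923521 ⇒ 923522
d|32:{1,2,4,8,16,32}  Σf=1+16+256+4096+65536+1048576=1118481
n=33: 33·1 11·3 3·11 1·33  f→[1185921+14641+81+1]=1200644
[q^34] f(1)=1,f(2)=16,f(17)=83521,f(34)=1336336 ⇒ 1419874
q^35  k|35↦f(k): 35:1500625 7:2401 5:625 1:1  a_35=1503652
n=36: 36·1 18·2 12·3 9·4 6·6 4·9 3·12 2·18 1·36  f→[1679616+104976+20736+6561+1296+256+81+16+1]=1813539
n=37: 37·1 1·37  f→[1874161+1]=1874162

923522, 1118481, 1200644, 1419874, 1503652, 1813539, 1874162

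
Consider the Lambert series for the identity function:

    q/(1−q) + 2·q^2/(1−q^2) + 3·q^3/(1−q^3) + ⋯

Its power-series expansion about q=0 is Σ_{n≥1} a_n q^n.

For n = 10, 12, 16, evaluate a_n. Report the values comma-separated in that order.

18, 28, 31

q^10  k|10↦f(k): 1:1 2:2 5:5 10:10  a_10=18
q^12  k|12↦f(k): 1:1 2:2 3:3 4:4 6:6 12:12  a_12=28
[q^16] f(1)=1,f(2)=2,f(4)=4,f(8)=8,f(16)=16 ⇒ 31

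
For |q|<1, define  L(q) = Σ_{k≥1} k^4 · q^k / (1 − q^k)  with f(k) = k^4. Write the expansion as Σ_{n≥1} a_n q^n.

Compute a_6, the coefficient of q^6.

n=6: 1·6 2·3 3·2 6·1  f→[1+16+81+1296]=1394

a_6 = 1394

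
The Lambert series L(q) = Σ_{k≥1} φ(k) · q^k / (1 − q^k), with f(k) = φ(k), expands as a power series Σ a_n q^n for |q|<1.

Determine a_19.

n=19: 19·1 1·19  φ→[18+1]=19

a_19 = 19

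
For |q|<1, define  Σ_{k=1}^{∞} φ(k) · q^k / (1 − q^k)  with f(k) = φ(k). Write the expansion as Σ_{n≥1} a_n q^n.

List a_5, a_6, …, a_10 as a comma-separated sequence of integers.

[q^5] φ(5)=4,φ(1)=1 ⇒ 5
n=6: 1·6 2·3 3·2 6·1  φ→[1+1+2+2]=6
q^7  k|7↦φ(k): 1:1 7:6  a_7=7
n=8: 8·1 4·2 2·4 1·8  φ→[4+2+1+1]=8
d|9:{1,3,9}  Σφ=1+2+6=9
q^10  k|10↦φ(k): 1:1 2:1 5:4 10:4  a_10=10

5, 6, 7, 8, 9, 10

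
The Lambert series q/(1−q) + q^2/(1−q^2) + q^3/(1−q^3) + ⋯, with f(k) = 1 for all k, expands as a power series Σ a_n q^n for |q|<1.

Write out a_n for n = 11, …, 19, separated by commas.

2, 6, 2, 4, 4, 5, 2, 6, 2

d|11:{1,11}  Σf=1+1=2
q^12  k|12↦f(k): 12:1 6:1 4:1 3:1 2:1 1:1  a_12=6
d|13:{13,1}  Σf=1+1=2
q^14  k|14↦f(k): 1:1 2:1 7:1 14:1  a_14=4
q^15  k|15↦f(k): 15:1 5:1 3:1 1:1  a_15=4
d|16:{16,8,4,2,1}  Σf=1+1+1+1+1=5
n=17: 17·1 1·17  f→[1+1]=2
d|18:{1,2,3,6,9,18}  Σf=1+1+1+1+1+1=6
n=19: 1·19 19·1  f→[1+1]=2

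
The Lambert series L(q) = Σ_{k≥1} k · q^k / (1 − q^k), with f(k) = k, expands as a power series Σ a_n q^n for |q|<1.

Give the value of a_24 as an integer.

a_24 = 60

[q^24] f(24)=24,f(12)=12,f(8)=8,f(6)=6,f(4)=4,f(3)=3,f(2)=2,f(1)=1 ⇒ 60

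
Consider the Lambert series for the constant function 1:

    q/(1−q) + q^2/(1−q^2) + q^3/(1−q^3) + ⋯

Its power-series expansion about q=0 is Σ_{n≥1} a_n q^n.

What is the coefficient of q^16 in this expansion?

a_16 = 5

[q^16] f(16)=1,f(8)=1,f(4)=1,f(2)=1,f(1)=1 ⇒ 5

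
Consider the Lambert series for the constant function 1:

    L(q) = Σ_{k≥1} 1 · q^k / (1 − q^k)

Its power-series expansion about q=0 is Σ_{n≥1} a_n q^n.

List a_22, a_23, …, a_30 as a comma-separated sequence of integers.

4, 2, 8, 3, 4, 4, 6, 2, 8

d|22:{22,11,2,1}  Σf=1+1+1+1=4
[q^23] f(1)=1,f(23)=1 ⇒ 2
d|24:{1,2,3,4,6,8,12,24}  Σf=1+1+1+1+1+1+1+1=8
q^25  k|25↦f(k): 25:1 5:1 1:1  a_25=3
[q^26] f(1)=1,f(2)=1,f(13)=1,f(26)=1 ⇒ 4
d|27:{1,3,9,27}  Σf=1+1+1+1=4
[q^28] f(1)=1,f(2)=1,f(4)=1,f(7)=1,f(14)=1,f(28)=1 ⇒ 6
[q^29] f(1)=1,f(29)=1 ⇒ 2
n=30: 1·30 2·15 3·10 5·6 6·5 10·3 15·2 30·1  f→[1+1+1+1+1+1+1+1]=8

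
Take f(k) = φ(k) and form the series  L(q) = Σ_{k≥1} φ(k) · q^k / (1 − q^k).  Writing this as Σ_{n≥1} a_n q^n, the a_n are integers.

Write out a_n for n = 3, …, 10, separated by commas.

[q^3] φ(3)=2,φ(1)=1 ⇒ 3
[q^4] φ(4)=2,φ(2)=1,φ(1)=1 ⇒ 4
d|5:{5,1}  Σφ=4+1=5
d|6:{6,3,2,1}  Σφ=2+2+1+1=6
[q^7] φ(7)=6,φ(1)=1 ⇒ 7
n=8: 1·8 2·4 4·2 8·1  φ→[1+1+2+4]=8
n=9: 9·1 3·3 1·9  φ→[6+2+1]=9
q^10  k|10↦φ(k): 10:4 5:4 2:1 1:1  a_10=10

3, 4, 5, 6, 7, 8, 9, 10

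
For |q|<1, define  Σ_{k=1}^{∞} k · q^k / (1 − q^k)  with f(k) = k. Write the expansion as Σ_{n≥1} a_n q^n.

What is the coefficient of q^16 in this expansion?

q^16  k|16↦f(k): 1:1 2:2 4:4 8:8 16:16  a_16=31

a_16 = 31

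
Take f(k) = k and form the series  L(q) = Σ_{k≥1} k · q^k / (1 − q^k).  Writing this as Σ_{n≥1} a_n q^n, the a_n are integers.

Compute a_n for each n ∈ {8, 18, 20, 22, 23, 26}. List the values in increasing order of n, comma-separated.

n=8: 1·8 2·4 4·2 8·1  f→[1+2+4+8]=15
[q^18] f(18)=18,f(9)=9,f(6)=6,f(3)=3,f(2)=2,f(1)=1 ⇒ 39
d|20:{1,2,4,5,10,20}  Σf=1+2+4+5+10+20=42
n=22: 22·1 11·2 2·11 1·22  f→[22+11+2+1]=36
q^23  k|23↦f(k): 1:1 23:23  a_23=24
q^26  k|26↦f(k): 26:26 13:13 2:2 1:1  a_26=42

15, 39, 42, 36, 24, 42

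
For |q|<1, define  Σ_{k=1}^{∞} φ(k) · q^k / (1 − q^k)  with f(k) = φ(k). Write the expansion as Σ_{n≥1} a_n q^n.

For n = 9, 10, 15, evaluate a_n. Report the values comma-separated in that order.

n=9: 1·9 3·3 9·1  φ→[1+2+6]=9
n=10: 1·10 2·5 5·2 10·1  φ→[1+1+4+4]=10
[q^15] φ(1)=1,φ(3)=2,φ(5)=4,φ(15)=8 ⇒ 15

9, 10, 15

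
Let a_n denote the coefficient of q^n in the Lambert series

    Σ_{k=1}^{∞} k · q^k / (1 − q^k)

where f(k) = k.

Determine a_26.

n=26: 1·26 2·13 13·2 26·1  f→[1+2+13+26]=42

a_26 = 42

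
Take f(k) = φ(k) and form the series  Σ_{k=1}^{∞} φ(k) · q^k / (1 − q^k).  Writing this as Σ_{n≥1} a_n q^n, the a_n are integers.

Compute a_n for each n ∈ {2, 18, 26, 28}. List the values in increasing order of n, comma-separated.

d|2:{2,1}  Σφ=1+1=2
q^18  k|18↦φ(k): 1:1 2:1 3:2 6:2 9:6 18:6  a_18=18
d|26:{26,13,2,1}  Σφ=12+12+1+1=26
n=28: 1·28 2·14 4·7 7·4 14·2 28·1  φ→[1+1+2+6+6+12]=28

2, 18, 26, 28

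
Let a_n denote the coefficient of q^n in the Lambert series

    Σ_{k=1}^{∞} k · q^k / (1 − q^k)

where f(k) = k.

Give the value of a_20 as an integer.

a_20 = 42

[q^20] f(20)=20,f(10)=10,f(5)=5,f(4)=4,f(2)=2,f(1)=1 ⇒ 42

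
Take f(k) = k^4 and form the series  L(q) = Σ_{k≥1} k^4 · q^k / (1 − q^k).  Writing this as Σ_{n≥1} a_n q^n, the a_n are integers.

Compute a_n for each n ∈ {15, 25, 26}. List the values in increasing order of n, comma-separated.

51332, 391251, 485554

d|15:{1,3,5,15}  Σf=1+81+625+50625=51332
[q^25] f(1)=1,f(5)=625,f(25)=390625 ⇒ 391251
n=26: 1·26 2·13 13·2 26·1  f→[1+16+28561+456976]=485554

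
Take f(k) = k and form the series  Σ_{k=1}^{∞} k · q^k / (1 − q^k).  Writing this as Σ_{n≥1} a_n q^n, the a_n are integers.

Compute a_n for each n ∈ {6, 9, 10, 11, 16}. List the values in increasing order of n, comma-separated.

d|6:{6,3,2,1}  Σf=6+3+2+1=12
d|9:{1,3,9}  Σf=1+3+9=13
q^10  k|10↦f(k): 1:1 2:2 5:5 10:10  a_10=18
q^11  k|11↦f(k): 11:11 1:1  a_11=12
q^16  k|16↦f(k): 16:16 8:8 4:4 2:2 1:1  a_16=31

12, 13, 18, 12, 31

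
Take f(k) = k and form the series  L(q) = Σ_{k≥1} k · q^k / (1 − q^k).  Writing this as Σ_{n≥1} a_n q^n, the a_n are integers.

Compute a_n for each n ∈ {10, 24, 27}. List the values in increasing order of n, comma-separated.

18, 60, 40

d|10:{10,5,2,1}  Σf=10+5+2+1=18
[q^24] f(1)=1,f(2)=2,f(3)=3,f(4)=4,f(6)=6,f(8)=8,f(12)=12,f(24)=24 ⇒ 60
q^27  k|27↦f(k): 27:27 9:9 3:3 1:1  a_27=40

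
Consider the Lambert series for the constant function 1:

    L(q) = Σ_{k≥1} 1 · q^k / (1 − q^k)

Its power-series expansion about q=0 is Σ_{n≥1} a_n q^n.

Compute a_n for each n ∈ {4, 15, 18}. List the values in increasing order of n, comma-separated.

n=4: 4·1 2·2 1·4  f→[1+1+1]=3
q^15  k|15↦f(k): 15:1 5:1 3:1 1:1  a_15=4
[q^18] f(1)=1,f(2)=1,f(3)=1,f(6)=1,f(9)=1,f(18)=1 ⇒ 6

3, 4, 6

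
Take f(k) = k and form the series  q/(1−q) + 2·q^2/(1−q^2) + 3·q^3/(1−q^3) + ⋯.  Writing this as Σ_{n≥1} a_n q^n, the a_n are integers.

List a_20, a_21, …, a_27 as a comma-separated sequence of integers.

42, 32, 36, 24, 60, 31, 42, 40

[q^20] f(20)=20,f(10)=10,f(5)=5,f(4)=4,f(2)=2,f(1)=1 ⇒ 42
n=21: 21·1 7·3 3·7 1·21  f→[21+7+3+1]=32
d|22:{22,11,2,1}  Σf=22+11+2+1=36
d|23:{1,23}  Σf=1+23=24
q^24  k|24↦f(k): 1:1 2:2 3:3 4:4 6:6 8:8 12:12 24:24  a_24=60
[q^25] f(25)=25,f(5)=5,f(1)=1 ⇒ 31
n=26: 26·1 13·2 2·13 1·26  f→[26+13+2+1]=42
d|27:{1,3,9,27}  Σf=1+3+9+27=40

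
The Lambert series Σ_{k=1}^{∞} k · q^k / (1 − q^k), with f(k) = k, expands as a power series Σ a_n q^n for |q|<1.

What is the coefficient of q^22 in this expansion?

[q^22] f(22)=22,f(11)=11,f(2)=2,f(1)=1 ⇒ 36

a_22 = 36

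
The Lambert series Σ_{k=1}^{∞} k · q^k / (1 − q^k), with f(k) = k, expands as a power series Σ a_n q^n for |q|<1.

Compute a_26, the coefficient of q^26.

a_26 = 42

[q^26] f(26)=26,f(13)=13,f(2)=2,f(1)=1 ⇒ 42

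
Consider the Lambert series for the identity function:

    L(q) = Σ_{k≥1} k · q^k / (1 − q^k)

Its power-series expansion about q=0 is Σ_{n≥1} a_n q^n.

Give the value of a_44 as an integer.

a_44 = 84

[q^44] f(1)=1,f(2)=2,f(4)=4,f(11)=11,f(22)=22,f(44)=44 ⇒ 84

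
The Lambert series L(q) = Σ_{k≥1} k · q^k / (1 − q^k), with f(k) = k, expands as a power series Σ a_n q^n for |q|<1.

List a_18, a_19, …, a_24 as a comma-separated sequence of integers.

[q^18] f(18)=18,f(9)=9,f(6)=6,f(3)=3,f(2)=2,f(1)=1 ⇒ 39
[q^19] f(19)=19,f(1)=1 ⇒ 20
n=20: 20·1 10·2 5·4 4·5 2·10 1·20  f→[20+10+5+4+2+1]=42
n=21: 21·1 7·3 3·7 1·21  f→[21+7+3+1]=32
n=22: 22·1 11·2 2·11 1·22  f→[22+11+2+1]=36
[q^23] f(1)=1,f(23)=23 ⇒ 24
q^24  k|24↦f(k): 24:24 12:12 8:8 6:6 4:4 3:3 2:2 1:1  a_24=60

39, 20, 42, 32, 36, 24, 60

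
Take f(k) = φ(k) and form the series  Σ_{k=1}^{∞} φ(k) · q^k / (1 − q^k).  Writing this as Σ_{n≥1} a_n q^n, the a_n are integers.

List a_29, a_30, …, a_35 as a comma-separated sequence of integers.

n=29: 1·29 29·1  φ→[1+28]=29
d|30:{1,2,3,5,6,10,15,30}  Σφ=1+1+2+4+2+4+8+8=30
n=31: 31·1 1·31  φ→[30+1]=31
[q^32] φ(1)=1,φ(2)=1,φ(4)=2,φ(8)=4,φ(16)=8,φ(32)=16 ⇒ 32
n=33: 1·33 3·11 11·3 33·1  φ→[1+2+10+20]=33
n=34: 1·34 2·17 17·2 34·1  φ→[1+1+16+16]=34
q^35  k|35↦φ(k): 1:1 5:4 7:6 35:24  a_35=35

29, 30, 31, 32, 33, 34, 35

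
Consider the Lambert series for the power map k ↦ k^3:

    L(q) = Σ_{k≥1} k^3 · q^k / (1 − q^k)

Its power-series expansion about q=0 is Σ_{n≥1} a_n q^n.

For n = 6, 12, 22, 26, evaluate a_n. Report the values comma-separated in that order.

252, 2044, 11988, 19782

q^6  k|6↦f(k): 6:216 3:27 2:8 1:1  a_6=252
q^12  k|12↦f(k): 1:1 2:8 3:27 4:64 6:216 12:1728  a_12=2044
[q^22] f(1)=1,f(2)=8,f(11)=1331,f(22)=10648 ⇒ 11988
d|26:{26,13,2,1}  Σf=17576+2197+8+1=19782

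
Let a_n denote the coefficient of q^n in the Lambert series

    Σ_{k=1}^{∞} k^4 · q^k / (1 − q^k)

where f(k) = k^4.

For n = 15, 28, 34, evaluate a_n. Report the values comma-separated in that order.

51332, 655746, 1419874

[q^15] f(1)=1,f(3)=81,f(5)=625,f(15)=50625 ⇒ 51332
q^28  k|28↦f(k): 1:1 2:16 4:256 7:2401 14:38416 28:614656  a_28=655746
q^34  k|34↦f(k): 34:1336336 17:83521 2:16 1:1  a_34=1419874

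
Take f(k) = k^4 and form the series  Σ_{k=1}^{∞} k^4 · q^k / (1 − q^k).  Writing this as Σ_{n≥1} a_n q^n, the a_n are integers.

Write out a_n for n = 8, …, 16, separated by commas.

q^8  k|8↦f(k): 8:4096 4:256 2:16 1:1  a_8=4369
d|9:{9,3,1}  Σf=6561+81+1=6643
d|10:{1,2,5,10}  Σf=1+16+625+10000=10642
d|11:{1,11}  Σf=1+14641=14642
[q^12] f(1)=1,f(2)=16,f(3)=81,f(4)=256,f(6)=1296,f(12)=20736 ⇒ 22386
n=13: 13·1 1·13  f→[28561+1]=28562
[q^14] f(1)=1,f(2)=16,f(7)=2401,f(14)=38416 ⇒ 40834
q^15  k|15↦f(k): 1:1 3:81 5:625 15:50625  a_15=51332
n=16: 1·16 2·8 4·4 8·2 16·1  f→[1+16+256+4096+65536]=69905

4369, 6643, 10642, 14642, 22386, 28562, 40834, 51332, 69905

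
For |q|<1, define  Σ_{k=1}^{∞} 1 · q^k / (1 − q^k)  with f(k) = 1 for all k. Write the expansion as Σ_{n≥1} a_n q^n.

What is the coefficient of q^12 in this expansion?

a_12 = 6

[q^12] f(12)=1,f(6)=1,f(4)=1,f(3)=1,f(2)=1,f(1)=1 ⇒ 6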